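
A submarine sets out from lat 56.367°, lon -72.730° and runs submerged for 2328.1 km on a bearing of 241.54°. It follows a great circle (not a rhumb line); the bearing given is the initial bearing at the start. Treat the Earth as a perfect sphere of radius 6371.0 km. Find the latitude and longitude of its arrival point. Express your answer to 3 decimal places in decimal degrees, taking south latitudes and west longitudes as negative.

The arc subtends δ = 2328.1/6371 = 0.365421 rad at the centre.
Converting: φ₁ = 0.983790 rad, θ = 4.215668 rad.
Applying the spherical law of cosines for sides, sin φ₂ = sin φ₁ cos δ + cos φ₁ sin δ cos θ = 0.683310, so φ₂ = 43.103°.
Then Δλ = atan2(-0.174003, 0.365048) = -0.444800 rad, from sin θ sin δ cos φ₁ over cos δ − sin φ₁ sin φ₂.
λ₂ = λ₁ + Δλ = -98.215°.

latitude 43.103°, longitude -98.215°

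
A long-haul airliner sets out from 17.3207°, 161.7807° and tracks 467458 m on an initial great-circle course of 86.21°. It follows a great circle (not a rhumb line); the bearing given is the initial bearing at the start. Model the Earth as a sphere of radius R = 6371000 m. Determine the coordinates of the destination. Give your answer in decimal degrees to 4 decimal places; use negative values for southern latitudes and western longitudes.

latitude 17.5504°, longitude 166.1806°

Angular distance δ = d/R = 467458 / 6371000 = 0.073373 rad.
Start latitude φ₁ = 0.302303 rad; initial bearing θ = 1.504648 rad.
Destination latitude: φ₂ = arcsin( sin φ₁ cos δ + cos φ₁ sin δ cos θ ) = arcsin(0.301545) = 17.5504°.
Δλ = atan2( sin θ sin δ cos φ₁ , cos δ − sin φ₁ sin φ₂ ) = atan2(0.069830, 0.907534) = 0.076793 rad = 4.3999°.
λ₂ = 161.7807° + 4.3999° = 166.1806°.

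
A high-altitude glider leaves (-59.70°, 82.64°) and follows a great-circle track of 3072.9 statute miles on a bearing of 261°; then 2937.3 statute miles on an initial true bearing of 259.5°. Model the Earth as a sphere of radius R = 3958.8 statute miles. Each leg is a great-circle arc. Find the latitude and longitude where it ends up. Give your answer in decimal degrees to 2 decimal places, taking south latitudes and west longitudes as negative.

latitude -35.89°, longitude -41.47°

Apply the spherical direct solution leg by leg, carrying full precision between legs.
Leg 1: from (-59.70°, 82.64°), δ = 3072.9/3958.8 = 0.776220 rad, θ = 261° → φ = -42.17°, λ = 13.62°.
Leg 2: from (-42.17°, 13.62°), δ = 2937.3/3958.8 = 0.741967 rad, θ = 259.5° → φ = -35.89°, λ = -41.47°.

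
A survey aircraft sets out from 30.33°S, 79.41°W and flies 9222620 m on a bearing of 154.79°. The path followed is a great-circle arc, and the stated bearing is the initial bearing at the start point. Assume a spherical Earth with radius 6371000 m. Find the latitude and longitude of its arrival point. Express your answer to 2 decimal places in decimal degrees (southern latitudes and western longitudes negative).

latitude -56.83°, longitude 50.00°

Central angle δ = d/R = 1.447594 rad.
Start latitude φ₁ = -0.529358 rad; initial bearing θ = 2.701595 rad.
Applying the spherical law of cosines for sides, sin φ₂ = sin φ₁ cos δ + cos φ₁ sin δ cos θ = -0.837059, so φ₂ = -56.83°.
Δλ = atan2( sin θ sin δ cos φ₁ , cos δ − sin φ₁ sin φ₂ ) = atan2(0.364853, -0.299806) = 2.258641 rad = 129.41°.
λ₂ = λ₁ + Δλ = 50.00°.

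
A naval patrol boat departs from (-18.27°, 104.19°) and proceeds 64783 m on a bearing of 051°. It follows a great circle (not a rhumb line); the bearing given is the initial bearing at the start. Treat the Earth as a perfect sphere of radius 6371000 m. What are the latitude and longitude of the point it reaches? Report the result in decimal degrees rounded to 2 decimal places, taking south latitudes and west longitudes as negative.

Angular distance δ = d/R = 64783 / 6371000 = 0.010168 rad.
With φ₁ = -18.27° = -0.318872 rad and θ = 51° = 0.890118 rad:
Destination latitude: φ₂ = arcsin( sin φ₁ cos δ + cos φ₁ sin δ cos θ ) = arcsin(-0.307403) = -17.90°.
Then Δλ = atan2(0.007504, 0.903579) = 0.008304 rad, from sin θ sin δ cos φ₁ over cos δ − sin φ₁ sin φ₂.
Hence λ₂ = 104.19° + 0.48° = 104.67°.

latitude -17.90°, longitude 104.67°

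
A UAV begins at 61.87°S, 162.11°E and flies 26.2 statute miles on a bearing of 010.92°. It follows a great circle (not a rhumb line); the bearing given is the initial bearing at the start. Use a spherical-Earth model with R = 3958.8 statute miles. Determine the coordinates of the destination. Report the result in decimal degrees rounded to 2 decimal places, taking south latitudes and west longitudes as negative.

Central angle δ = d/R = 0.006618 rad.
Start latitude φ₁ = -1.079835 rad; initial bearing θ = 0.190590 rad.
Applying the spherical law of cosines for sides, sin φ₂ = sin φ₁ cos δ + cos φ₁ sin δ cos θ = -0.878797, so φ₂ = -61.50°.
For the longitude increment, Δλ = atan2( sin θ sin δ cos φ₁, cos δ − sin φ₁ sin φ₂ ) = atan2(0.000591, 0.224984) = 0.15°.
Hence λ₂ = 162.11° + 0.15° = 162.26°.

latitude -61.50°, longitude 162.26°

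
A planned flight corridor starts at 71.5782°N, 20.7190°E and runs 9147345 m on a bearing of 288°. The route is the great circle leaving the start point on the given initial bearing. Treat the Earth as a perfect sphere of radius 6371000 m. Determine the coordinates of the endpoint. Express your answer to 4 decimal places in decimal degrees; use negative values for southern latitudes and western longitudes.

latitude 12.9719°, longitude -84.0232°

Angular distance δ = d/R = 9147345 / 6371000 = 1.435779 rad.
Converting: φ₁ = 1.249275 rad, θ = 5.026548 rad.
Destination latitude: φ₂ = arcsin( sin φ₁ cos δ + cos φ₁ sin δ cos θ ) = arcsin(0.224474) = 12.9719°.
For the longitude increment, Δλ = atan2( sin θ sin δ cos φ₁, cos δ − sin φ₁ sin φ₂ ) = atan2(-0.297808, -0.078363) = -104.7422°.
λ₂ = λ₁ + Δλ = -84.0232°.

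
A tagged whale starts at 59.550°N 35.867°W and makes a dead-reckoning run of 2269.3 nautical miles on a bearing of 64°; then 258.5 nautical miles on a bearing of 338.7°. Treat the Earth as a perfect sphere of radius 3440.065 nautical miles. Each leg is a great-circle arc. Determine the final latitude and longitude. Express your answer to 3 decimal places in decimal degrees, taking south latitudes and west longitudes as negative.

Apply the spherical direct solution leg by leg, carrying full precision between legs.
Leg 1: from (59.550°, -35.867°), δ = 2269.3/3440.065 = 0.659668 rad, θ = 64° → φ = 54.821°, λ = 37.090°.
Leg 2: from (54.821°, 37.090°), δ = 258.5/3440.065 = 0.075144 rad, θ = 338.7° → φ = 58.798°, λ = 34.072°.

latitude 58.798°, longitude 34.072°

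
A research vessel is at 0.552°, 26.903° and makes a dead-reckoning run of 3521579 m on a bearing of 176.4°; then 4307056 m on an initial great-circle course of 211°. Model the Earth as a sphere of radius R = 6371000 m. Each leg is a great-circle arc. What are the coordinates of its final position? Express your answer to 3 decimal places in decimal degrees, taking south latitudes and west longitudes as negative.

latitude -59.522°, longitude -10.339°

Apply the spherical direct solution leg by leg, carrying full precision between legs.
Leg 1: from (0.552°, 26.903°), δ = 3521579/6371000 = 0.552751 rad, θ = 176.4° → φ = -31.049°, λ = 29.108°.
Leg 2: from (-31.049°, 29.108°), δ = 4307056/6371000 = 0.676041 rad, θ = 211° → φ = -59.522°, λ = -10.339°.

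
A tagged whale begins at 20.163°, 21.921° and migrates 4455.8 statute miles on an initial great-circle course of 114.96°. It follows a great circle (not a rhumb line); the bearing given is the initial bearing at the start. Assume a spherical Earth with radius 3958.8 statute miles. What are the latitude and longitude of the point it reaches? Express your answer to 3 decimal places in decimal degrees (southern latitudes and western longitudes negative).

latitude -12.067°, longitude 78.714°

δ = 4455.8/3958.8 = 1.125543 rad (64.4889°).
Start latitude φ₁ = 0.351911 rad; initial bearing θ = 2.006431 rad.
Applying the spherical law of cosines for sides, sin φ₂ = sin φ₁ cos δ + cos φ₁ sin δ cos θ = -0.209049, so φ₂ = -12.067°.
Δλ = atan2( sin θ sin δ cos φ₁ , cos δ − sin φ₁ sin φ₂ ) = atan2(0.768067, 0.502744) = 0.991224 rad = 56.793°.
Hence λ₂ = 21.921° + 56.793° = 78.714°.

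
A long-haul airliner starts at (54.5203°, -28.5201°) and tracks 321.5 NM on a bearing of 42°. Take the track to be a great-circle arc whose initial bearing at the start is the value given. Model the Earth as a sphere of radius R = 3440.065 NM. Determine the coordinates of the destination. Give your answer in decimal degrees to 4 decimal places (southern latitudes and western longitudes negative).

latitude 58.3228°, longitude -21.6908°

Angular distance δ = d/R = 321.5 / 3440.065 = 0.093458 rad.
Start latitude φ₁ = 0.951559 rad; initial bearing θ = 0.733038 rad.
sin φ₂ = sin φ₁ cos δ + cos φ₁ sin δ cos θ = (0.814321)(0.995636) + (0.580414)(0.093322)(0.743145) = 0.851020
φ₂ = asin(0.851020) = 1.017925 rad = 58.3228°.
Δλ = atan2( sin θ sin δ cos φ₁ , cos δ − sin φ₁ sin φ₂ ) = atan2(0.036244, 0.302632) = 0.119193 rad = 6.8293°.
Hence λ₂ = -28.5201° + 6.8293° = -21.6908°.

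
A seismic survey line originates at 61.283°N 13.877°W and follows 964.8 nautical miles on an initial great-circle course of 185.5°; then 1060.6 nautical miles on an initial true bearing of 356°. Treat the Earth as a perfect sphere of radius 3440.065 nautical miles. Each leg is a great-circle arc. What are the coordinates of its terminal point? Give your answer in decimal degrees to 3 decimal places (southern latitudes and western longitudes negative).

Apply the spherical direct solution leg by leg, carrying full precision between legs.
Leg 1: from (61.283°, -13.877°), δ = 964.8/3440.065 = 0.280460 rad, θ = 185.5° → φ = 45.264°, λ = -16.037°.
Leg 2: from (45.264°, -16.037°), δ = 1060.6/3440.065 = 0.308308 rad, θ = 356° → φ = 62.863°, λ = -18.697°.

latitude 62.863°, longitude -18.697°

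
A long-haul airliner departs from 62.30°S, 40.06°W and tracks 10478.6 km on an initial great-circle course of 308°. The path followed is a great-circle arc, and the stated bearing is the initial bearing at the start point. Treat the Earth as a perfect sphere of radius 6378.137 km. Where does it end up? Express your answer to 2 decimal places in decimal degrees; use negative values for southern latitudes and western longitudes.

Central angle δ = d/R = 1.642894 rad.
Start latitude φ₁ = -1.087340 rad; initial bearing θ = 5.375614 rad.
Destination latitude: φ₂ = arcsin( sin φ₁ cos δ + cos φ₁ sin δ cos θ ) = arcsin(0.349221) = 20.44°.
Then Δλ = atan2(-0.365349, 0.237163) = -0.995025 rad, from sin θ sin δ cos φ₁ over cos δ − sin φ₁ sin φ₂.
λ₂ = -40.06° + -57.01° = -97.07°.

latitude 20.44°, longitude -97.07°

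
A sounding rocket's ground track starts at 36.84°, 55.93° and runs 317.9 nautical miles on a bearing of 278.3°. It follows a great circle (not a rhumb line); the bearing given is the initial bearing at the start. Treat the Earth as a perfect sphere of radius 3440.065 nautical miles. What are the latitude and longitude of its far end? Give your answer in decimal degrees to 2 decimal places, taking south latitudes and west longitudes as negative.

The arc subtends δ = 317.9/3440.065 = 0.092411 rad at the centre.
Start latitude φ₁ = 0.642979 rad; initial bearing θ = 4.857251 rad.
Destination latitude: φ₂ = arcsin( sin φ₁ cos δ + cos φ₁ sin δ cos θ ) = arcsin(0.607685) = 37.42°.
Then Δλ = atan2(-0.073079, 0.631376) = -0.115233 rad, from sin θ sin δ cos φ₁ over cos δ − sin φ₁ sin φ₂.
Hence λ₂ = 55.93° + -6.60° = 49.33°.

latitude 37.42°, longitude 49.33°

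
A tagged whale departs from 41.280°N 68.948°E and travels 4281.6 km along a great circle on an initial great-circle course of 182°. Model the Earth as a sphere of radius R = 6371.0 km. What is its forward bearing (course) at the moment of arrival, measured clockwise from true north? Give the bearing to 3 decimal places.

Central angle δ = d/R = 0.672045 rad.
Converting: φ₁ = 0.720472 rad, θ = 3.176499 rad.
Destination latitude: φ₂ = arcsin( sin φ₁ cos δ + cos φ₁ sin δ cos θ ) = arcsin(0.048693) = 2.791°.
Then Δλ = atan2(-0.016328, 0.750425) = -0.021756 rad, from sin θ sin δ cos φ₁ over cos δ − sin φ₁ sin φ₂.
λ₂ = 68.948° + -1.246° = 67.702°.
The forward bearing on arrival equals the back-azimuth from the destination plus 180°.
Back-azimuth from P₂ (2.791°, 67.702°) to P₁ (41.280°, 68.948°), with Δλ' = λ₁ − λ₂ = 1.246°: atan2( sin Δλ' cos φ₁ , cos φ₂ sin φ₁ − sin φ₂ cos φ₁ cos Δλ' ) = 1.505°.
Final bearing = (1.505° + 180°) mod 360° = 181.505°.

final bearing 181.505°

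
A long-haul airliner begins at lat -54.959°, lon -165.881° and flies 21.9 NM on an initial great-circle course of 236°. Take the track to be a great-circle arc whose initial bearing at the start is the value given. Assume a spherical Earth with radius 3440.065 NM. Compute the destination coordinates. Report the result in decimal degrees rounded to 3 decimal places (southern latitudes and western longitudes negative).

latitude -55.162°, longitude -166.410°

Central angle δ = d/R = 0.006366 rad.
Converting: φ₁ = -0.959216 rad, θ = 4.118977 rad.
Destination latitude: φ₂ = arcsin( sin φ₁ cos δ + cos φ₁ sin δ cos θ ) = arcsin(-0.820769) = -55.162°.
For the longitude increment, Δλ = atan2( sin θ sin δ cos φ₁, cos δ − sin φ₁ sin φ₂ ) = atan2(-0.003030, 0.327982) = -0.529°.
λ₂ = λ₁ + Δλ = -166.410°.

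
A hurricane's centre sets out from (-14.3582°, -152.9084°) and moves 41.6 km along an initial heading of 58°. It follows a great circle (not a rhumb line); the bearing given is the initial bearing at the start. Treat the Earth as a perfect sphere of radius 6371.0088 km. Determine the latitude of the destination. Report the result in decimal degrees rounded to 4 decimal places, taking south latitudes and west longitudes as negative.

δ = 41.6/6371.0088 = 0.006530 rad (0.3741°).
Converting: φ₁ = -0.250598 rad, θ = 1.012291 rad.
Destination latitude: φ₂ = arcsin( sin φ₁ cos δ + cos φ₁ sin δ cos θ ) = arcsin(-0.244626) = -14.1597°.
Then Δλ = atan2(0.005364, 0.939316) = 0.005711 rad, from sin θ sin δ cos φ₁ over cos δ − sin φ₁ sin φ₂.
λ₂ = λ₁ + Δλ = -152.5812°.

latitude -14.1597°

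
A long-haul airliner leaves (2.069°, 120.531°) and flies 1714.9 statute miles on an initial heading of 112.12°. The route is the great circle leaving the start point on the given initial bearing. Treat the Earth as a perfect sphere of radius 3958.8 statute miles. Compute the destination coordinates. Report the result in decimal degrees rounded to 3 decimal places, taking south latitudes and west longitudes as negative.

δ = 1714.9/3958.8 = 0.433187 rad (24.8198°).
With φ₁ = 2.069° = 0.036111 rad and θ = 112.12° = 1.956863 rad:
Destination latitude: φ₂ = arcsin( sin φ₁ cos δ + cos φ₁ sin δ cos θ ) = arcsin(-0.125190) = -7.192°.
Δλ = atan2( sin θ sin δ cos φ₁ , cos δ − sin φ₁ sin φ₂ ) = atan2(0.388616, 0.912152) = 0.402754 rad = 23.076°.
Hence λ₂ = 120.531° + 23.076° = 143.607°.

latitude -7.192°, longitude 143.607°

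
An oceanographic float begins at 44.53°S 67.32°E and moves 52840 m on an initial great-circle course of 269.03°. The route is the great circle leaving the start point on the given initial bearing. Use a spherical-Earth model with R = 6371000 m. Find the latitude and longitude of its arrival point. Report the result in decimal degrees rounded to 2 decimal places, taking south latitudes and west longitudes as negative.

latitude -44.54°, longitude 66.65°

The arc subtends δ = 52840/6371000 = 0.008294 rad at the centre.
With φ₁ = -44.53° = -0.777195 rad and θ = 269.03° = 4.695459 rad:
Destination latitude: φ₂ = arcsin( sin φ₁ cos δ + cos φ₁ sin δ cos θ ) = arcsin(-0.701359) = -44.54°.
For the longitude increment, Δλ = atan2( sin θ sin δ cos φ₁, cos δ − sin φ₁ sin φ₂ ) = atan2(-0.005912, 0.508115) = -0.67°.
Hence λ₂ = 67.32° + -0.67° = 66.65°.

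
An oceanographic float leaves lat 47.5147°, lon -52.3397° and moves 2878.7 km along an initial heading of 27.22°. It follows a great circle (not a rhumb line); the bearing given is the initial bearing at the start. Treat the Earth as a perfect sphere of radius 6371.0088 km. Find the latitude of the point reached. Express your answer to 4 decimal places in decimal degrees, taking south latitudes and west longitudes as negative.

latitude 67.7714°

Angular distance δ = d/R = 2878.7 / 6371.0088 = 0.451844 rad.
Converting: φ₁ = 0.829288 rad, θ = 0.475079 rad.
Applying the spherical law of cosines for sides, sin φ₂ = sin φ₁ cos δ + cos φ₁ sin δ cos θ = 0.925682, so φ₂ = 67.7714°.
Δλ = atan2( sin θ sin δ cos φ₁ , cos δ − sin φ₁ sin φ₂ ) = atan2(0.134888, 0.216999) = 0.556157 rad = 31.8654°.
Hence λ₂ = -52.3397° + 31.8654° = -20.4743°.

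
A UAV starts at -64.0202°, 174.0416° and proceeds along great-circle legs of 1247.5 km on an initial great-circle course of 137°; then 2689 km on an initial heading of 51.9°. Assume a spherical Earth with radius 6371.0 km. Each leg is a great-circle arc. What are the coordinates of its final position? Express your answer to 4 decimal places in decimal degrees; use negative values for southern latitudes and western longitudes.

Apply the spherical direct solution leg by leg, carrying full precision between legs.
Leg 1: from (-64.0202°, 174.0416°), δ = 1247.5/6371 = 0.195809 rad, θ = 137° → φ = -70.7522°, λ = -162.2230°.
Leg 2: from (-70.7522°, -162.2230°), δ = 2689/6371 = 0.422069 rad, θ = 51.9° → φ = -51.0710°, λ = -131.3571°.

latitude -51.0710°, longitude -131.3571°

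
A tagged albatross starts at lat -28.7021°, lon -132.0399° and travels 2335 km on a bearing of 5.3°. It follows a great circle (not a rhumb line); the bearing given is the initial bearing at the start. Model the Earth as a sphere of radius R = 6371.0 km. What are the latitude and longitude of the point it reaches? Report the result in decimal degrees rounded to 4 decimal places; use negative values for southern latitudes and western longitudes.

latitude -7.7806°, longitude -130.1254°

Angular distance δ = d/R = 2335 / 6371 = 0.366504 rad.
Start latitude φ₁ = -0.500946 rad; initial bearing θ = 0.092502 rad.
Destination latitude: φ₂ = arcsin( sin φ₁ cos δ + cos φ₁ sin δ cos θ ) = arcsin(-0.135381) = -7.7806°.
Δλ = atan2( sin θ sin δ cos φ₁ , cos δ − sin φ₁ sin φ₂ ) = atan2(0.029034, 0.868568) = 0.033415 rad = 1.9145°.
λ₂ = -132.0399° + 1.9145° = -130.1254°.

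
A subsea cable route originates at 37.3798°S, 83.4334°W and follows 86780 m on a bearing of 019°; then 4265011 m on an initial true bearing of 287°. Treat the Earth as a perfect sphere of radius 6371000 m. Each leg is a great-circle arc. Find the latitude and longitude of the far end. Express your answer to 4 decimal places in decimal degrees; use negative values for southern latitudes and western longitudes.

Apply the spherical direct solution leg by leg, carrying full precision between legs.
Leg 1: from (-37.3798°, -83.4334°), δ = 86780/6371000 = 0.013621 rad, θ = 19° → φ = -36.6415°, λ = -83.1167°.
Leg 2: from (-36.6415°, -83.1167°), δ = 4265011/6371000 = 0.669441 rad, θ = 287° → φ = -18.8093°, λ = -121.9394°.

latitude -18.8093°, longitude -121.9394°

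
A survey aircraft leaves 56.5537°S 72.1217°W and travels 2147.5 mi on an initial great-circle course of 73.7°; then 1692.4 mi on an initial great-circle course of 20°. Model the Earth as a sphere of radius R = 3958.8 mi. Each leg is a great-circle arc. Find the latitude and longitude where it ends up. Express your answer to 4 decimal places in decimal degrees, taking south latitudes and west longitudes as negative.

latitude -16.0565°, longitude -23.7517°

Apply the spherical direct solution leg by leg, carrying full precision between legs.
Leg 1: from (-56.5537°, -72.1217°), δ = 2147.5/3958.8 = 0.542462 rad, θ = 73.7° → φ = -39.4020°, λ = -32.2371°.
Leg 2: from (-39.4020°, -32.2371°), δ = 1692.4/3958.8 = 0.427503 rad, θ = 20° → φ = -16.0565°, λ = -23.7517°.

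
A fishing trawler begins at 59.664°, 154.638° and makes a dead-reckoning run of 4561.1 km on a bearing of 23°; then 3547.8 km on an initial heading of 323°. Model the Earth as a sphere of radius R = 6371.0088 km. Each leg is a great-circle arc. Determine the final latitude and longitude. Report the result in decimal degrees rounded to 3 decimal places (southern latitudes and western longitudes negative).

Apply the spherical direct solution leg by leg, carrying full precision between legs.
Leg 1: from (59.664°, 154.638°), δ = 4561.1/6371.0088 = 0.715915 rad, θ = 23° → φ = 73.002°, λ = -86.671°.
Leg 2: from (73.002°, -86.671°), δ = 3547.8/6371.0088 = 0.556866 rad, θ = 323° → φ = 69.265°, λ = 157.276°.

latitude 69.265°, longitude 157.276°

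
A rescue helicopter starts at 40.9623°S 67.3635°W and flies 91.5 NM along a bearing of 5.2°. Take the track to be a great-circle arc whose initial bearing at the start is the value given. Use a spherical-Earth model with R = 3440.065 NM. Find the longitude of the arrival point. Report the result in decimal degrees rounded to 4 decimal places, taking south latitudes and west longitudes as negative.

longitude -67.1847°

δ = 91.5/3440.065 = 0.026598 rad (1.5240°).
With φ₁ = -40.9623° = -0.714927 rad and θ = 5.2° = 0.090757 rad:
Destination latitude: φ₂ = arcsin( sin φ₁ cos δ + cos φ₁ sin δ cos θ ) = arcsin(-0.635330) = -39.4445°.
Δλ = atan2( sin θ sin δ cos φ₁ , cos δ − sin φ₁ sin φ₂ ) = atan2(0.001820, 0.583148) = 0.003121 rad = 0.1788°.
λ₂ = λ₁ + Δλ = -67.1847°.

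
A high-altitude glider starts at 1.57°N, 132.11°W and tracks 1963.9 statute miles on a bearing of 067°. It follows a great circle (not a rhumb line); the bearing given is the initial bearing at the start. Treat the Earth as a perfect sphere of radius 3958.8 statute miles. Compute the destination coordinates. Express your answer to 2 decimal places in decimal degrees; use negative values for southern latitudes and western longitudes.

Central angle δ = d/R = 0.496085 rad.
With φ₁ = 1.57° = 0.027402 rad and θ = 67° = 1.169371 rad:
sin φ₂ = sin φ₁ cos δ + cos φ₁ sin δ cos θ = (0.027398)(0.879453) + (0.999625)(0.475986)(0.390731) = 0.210008
φ₂ = asin(0.210008) = 0.211583 rad = 12.12°.
Then Δλ = atan2(0.437983, 0.873699) = 0.464685 rad, from sin θ sin δ cos φ₁ over cos δ − sin φ₁ sin φ₂.
λ₂ = λ₁ + Δλ = -105.49°.

latitude 12.12°, longitude -105.49°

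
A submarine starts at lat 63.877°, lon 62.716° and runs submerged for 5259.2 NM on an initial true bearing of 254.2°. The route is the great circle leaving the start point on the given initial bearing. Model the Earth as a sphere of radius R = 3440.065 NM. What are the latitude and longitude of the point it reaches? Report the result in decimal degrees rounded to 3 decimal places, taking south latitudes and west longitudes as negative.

Angular distance δ = d/R = 5259.2 / 3440.065 = 1.528808 rad.
Converting: φ₁ = 1.114864 rad, θ = 4.436627 rad.
sin φ₂ = sin φ₁ cos δ + cos φ₁ sin δ cos θ = (0.897851)(0.041976) + (0.440300)(0.999119)(-0.272280) = -0.082091
φ₂ = asin(-0.082091) = -0.082184 rad = -4.709°.
Δλ = atan2( sin θ sin δ cos φ₁ , cos δ − sin φ₁ sin φ₂ ) = atan2(-0.423291, 0.115681) = -1.304020 rad = -74.715°.
Hence λ₂ = 62.716° + -74.715° = -11.999°.

latitude -4.709°, longitude -11.999°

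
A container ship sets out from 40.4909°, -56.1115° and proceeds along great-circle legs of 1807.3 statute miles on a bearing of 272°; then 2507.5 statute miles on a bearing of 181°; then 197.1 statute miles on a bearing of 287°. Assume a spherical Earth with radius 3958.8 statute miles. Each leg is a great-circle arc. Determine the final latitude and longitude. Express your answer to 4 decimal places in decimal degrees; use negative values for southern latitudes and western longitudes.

Apply the spherical direct solution leg by leg, carrying full precision between legs.
Leg 1: from (40.4909°, -56.1115°), δ = 1807.3/3958.8 = 0.456527 rad, θ = 272° → φ = 36.4791°, λ = -89.3357°.
Leg 2: from (36.4791°, -89.3357°), δ = 2507.5/3958.8 = 0.633399 rad, θ = 181° → φ = 0.1921°, λ = -89.9275°.
Leg 3: from (0.1921°, -89.9275°), δ = 197.1/3958.8 = 0.049788 rad, θ = 287° → φ = 1.0256°, λ = -92.6559°.

latitude 1.0256°, longitude -92.6559°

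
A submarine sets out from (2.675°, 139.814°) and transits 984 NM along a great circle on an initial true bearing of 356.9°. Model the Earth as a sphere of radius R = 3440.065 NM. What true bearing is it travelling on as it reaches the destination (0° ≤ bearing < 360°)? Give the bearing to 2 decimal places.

Angular distance δ = d/R = 984 / 3440.065 = 0.286041 rad.
With φ₁ = 2.675° = 0.046688 rad and θ = 356.9° = 6.229080 rad:
sin φ₂ = sin φ₁ cos δ + cos φ₁ sin δ cos θ = (0.046671)(0.959368) + (0.998910)(0.282156)(0.998537) = 0.326211
φ₂ = asin(0.326211) = 0.332292 rad = 19.039°.
Δλ = atan2( sin θ sin δ cos φ₁ , cos δ − sin φ₁ sin φ₂ ) = atan2(-0.015242, 0.944144) = -0.016142 rad = -0.925°.
λ₂ = λ₁ + Δλ = 138.889°.
The forward bearing on arrival equals the back-azimuth from the destination plus 180°.
Back-azimuth from P₂ (19.04°, 138.89°) to P₁ (2.67°, 139.81°), with Δλ' = λ₁ − λ₂ = 0.92°: atan2( sin Δλ' cos φ₁ , cos φ₂ sin φ₁ − sin φ₂ cos φ₁ cos Δλ' ) = 176.72°.
Final bearing = (176.72° + 180°) mod 360° = 356.72°.

final bearing 356.72°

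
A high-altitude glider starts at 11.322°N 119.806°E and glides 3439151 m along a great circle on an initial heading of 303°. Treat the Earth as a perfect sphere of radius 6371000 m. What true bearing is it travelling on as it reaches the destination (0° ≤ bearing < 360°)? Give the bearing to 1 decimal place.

The arc subtends δ = 3439151/6371000 = 0.539813 rad at the centre.
Converting: φ₁ = 0.197606 rad, θ = 5.288348 rad.
Destination latitude: φ₂ = arcsin( sin φ₁ cos δ + cos φ₁ sin δ cos θ ) = arcsin(0.442890) = 26.288°.
Δλ = atan2( sin θ sin δ cos φ₁ , cos δ − sin φ₁ sin φ₂ ) = atan2(-0.422668, 0.770855) = -0.501545 rad = -28.736°.
λ₂ = λ₁ + Δλ = 91.070°.
The forward bearing on arrival equals the back-azimuth from the destination plus 180°.
Back-azimuth from P₂ (26.3°, 91.1°) to P₁ (11.3°, 119.8°), with Δλ' = λ₁ − λ₂ = 28.7°: atan2( sin Δλ' cos φ₁ , cos φ₂ sin φ₁ − sin φ₂ cos φ₁ cos Δλ' ) = 113.5°.
Final bearing = (113.5° + 180°) mod 360° = 293.5°.

final bearing 293.5°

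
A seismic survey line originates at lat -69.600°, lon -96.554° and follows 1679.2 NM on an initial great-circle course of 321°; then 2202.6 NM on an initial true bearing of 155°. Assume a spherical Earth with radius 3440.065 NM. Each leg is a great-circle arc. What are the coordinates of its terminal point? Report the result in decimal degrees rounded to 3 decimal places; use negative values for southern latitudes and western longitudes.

Apply the spherical direct solution leg by leg, carrying full precision between legs.
Leg 1: from (-69.600°, -96.554°), δ = 1679.2/3440.065 = 0.488130 rad, θ = 321° → φ = -44.489°, λ = -120.992°.
Leg 2: from (-44.489°, -120.992°), δ = 2202.6/3440.065 = 0.640279 rad, θ = 155° → φ = -71.483°, λ = -68.337°.

latitude -71.483°, longitude -68.337°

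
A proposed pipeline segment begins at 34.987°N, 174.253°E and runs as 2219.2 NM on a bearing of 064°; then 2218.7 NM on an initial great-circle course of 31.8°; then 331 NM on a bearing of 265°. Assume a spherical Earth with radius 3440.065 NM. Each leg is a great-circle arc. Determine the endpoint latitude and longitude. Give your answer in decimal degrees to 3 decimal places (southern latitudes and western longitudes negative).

Apply the spherical direct solution leg by leg, carrying full precision between legs.
Leg 1: from (34.987°, 174.253°), δ = 2219.2/3440.065 = 0.645104 rad, θ = 64° → φ = 42.385°, λ = -138.721°.
Leg 2: from (42.385°, -138.721°), δ = 2218.7/3440.065 = 0.644959 rad, θ = 31.8° → φ = 66.360°, λ = -86.534°.
Leg 3: from (66.360°, -86.534°), δ = 331/3440.065 = 0.096219 rad, θ = 265° → φ = 65.297°, λ = -99.772°.

latitude 65.297°, longitude -99.772°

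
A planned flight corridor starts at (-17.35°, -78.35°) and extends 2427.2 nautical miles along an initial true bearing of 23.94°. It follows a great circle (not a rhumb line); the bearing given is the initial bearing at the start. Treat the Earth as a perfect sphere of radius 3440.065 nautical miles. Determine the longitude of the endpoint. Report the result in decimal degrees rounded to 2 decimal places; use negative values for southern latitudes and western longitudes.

longitude -62.11°

The arc subtends δ = 2427.2/3440.065 = 0.705568 rad at the centre.
With φ₁ = -17.35° = -0.302815 rad and θ = 23.94° = 0.417832 rad:
sin φ₂ = sin φ₁ cos δ + cos φ₁ sin δ cos θ = (-0.298208)(0.761243) + (0.954501)(0.648466)(0.913971) = 0.338704
φ₂ = asin(0.338704) = 0.345539 rad = 19.80°.
Δλ = atan2( sin θ sin δ cos φ₁ , cos δ − sin φ₁ sin φ₂ ) = atan2(0.251162, 0.862248) = 0.283445 rad = 16.24°.
Hence λ₂ = -78.35° + 16.24° = -62.11°.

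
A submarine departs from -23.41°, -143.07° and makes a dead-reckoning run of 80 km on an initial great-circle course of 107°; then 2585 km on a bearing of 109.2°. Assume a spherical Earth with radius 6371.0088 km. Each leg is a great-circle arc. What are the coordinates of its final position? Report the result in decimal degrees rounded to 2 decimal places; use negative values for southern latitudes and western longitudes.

Apply the spherical direct solution leg by leg, carrying full precision between legs.
Leg 1: from (-23.41°, -143.07°), δ = 80/6371.0088 = 0.012557 rad, θ = 107° → φ = -23.62°, λ = -142.32°.
Leg 2: from (-23.62°, -142.32°), δ = 2585/6371.0088 = 0.405744 rad, θ = 109.2° → φ = -29.15°, λ = -117.06°.

latitude -29.15°, longitude -117.06°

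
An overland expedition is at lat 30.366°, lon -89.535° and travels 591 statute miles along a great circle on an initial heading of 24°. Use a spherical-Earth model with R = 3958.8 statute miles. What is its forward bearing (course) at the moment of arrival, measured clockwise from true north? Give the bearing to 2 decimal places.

The arc subtends δ = 591/3958.8 = 0.149288 rad at the centre.
Start latitude φ₁ = 0.529987 rad; initial bearing θ = 0.418879 rad.
Applying the spherical law of cosines for sides, sin φ₂ = sin φ₁ cos δ + cos φ₁ sin δ cos θ = 0.617134, so φ₂ = 38.107°.
For the longitude increment, Δλ = atan2( sin θ sin δ cos φ₁, cos δ − sin φ₁ sin φ₂ ) = atan2(0.052196, 0.676903) = 4.409°.
λ₂ = λ₁ + Δλ = -85.126°.
The forward bearing on arrival equals the back-azimuth from the destination plus 180°.
Back-azimuth from P₂ (38.11°, -85.13°) to P₁ (30.37°, -89.53°), with Δλ' = λ₁ − λ₂ = -4.41°: atan2( sin Δλ' cos φ₁ , cos φ₂ sin φ₁ − sin φ₂ cos φ₁ cos Δλ' ) = 206.49°.
Final bearing = (206.49° + 180°) mod 360° = 26.49°.

final bearing 26.49°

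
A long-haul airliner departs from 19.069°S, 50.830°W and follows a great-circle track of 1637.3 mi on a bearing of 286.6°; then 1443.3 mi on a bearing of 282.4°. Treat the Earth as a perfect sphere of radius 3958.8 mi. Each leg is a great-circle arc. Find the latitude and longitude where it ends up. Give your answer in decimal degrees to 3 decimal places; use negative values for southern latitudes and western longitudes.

Apply the spherical direct solution leg by leg, carrying full precision between legs.
Leg 1: from (-19.069°, -50.830°), δ = 1637.3/3958.8 = 0.413585 rad, θ = 286.6° → φ = -10.990°, λ = -73.930°.
Leg 2: from (-10.990°, -73.930°), δ = 1443.3/3958.8 = 0.364580 rad, θ = 282.4° → φ = -5.909°, λ = -94.424°.

latitude -5.909°, longitude -94.424°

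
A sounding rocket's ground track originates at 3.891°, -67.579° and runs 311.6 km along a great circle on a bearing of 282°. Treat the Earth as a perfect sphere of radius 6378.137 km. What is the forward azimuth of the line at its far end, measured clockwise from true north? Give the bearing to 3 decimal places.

final bearing 281.800°

Angular distance δ = d/R = 311.6 / 6378.137 = 0.048854 rad.
Converting: φ₁ = 0.067911 rad, θ = 4.921828 rad.
sin φ₂ = sin φ₁ cos δ + cos φ₁ sin δ cos θ = (0.067859)(0.998807) + (0.997695)(0.048835)(0.207912) = 0.077908
φ₂ = asin(0.077908) = 0.077987 rad = 4.468°.
Then Δλ = atan2(-0.047658, 0.993520) = -0.047932 rad, from sin θ sin δ cos φ₁ over cos δ − sin φ₁ sin φ₂.
λ₂ = -67.579° + -2.746° = -70.325°.
The forward bearing on arrival equals the back-azimuth from the destination plus 180°.
Back-azimuth from P₂ (4.468°, -70.325°) to P₁ (3.891°, -67.579°), with Δλ' = λ₁ − λ₂ = 2.746°: atan2( sin Δλ' cos φ₁ , cos φ₂ sin φ₁ − sin φ₂ cos φ₁ cos Δλ' ) = 101.800°.
Final bearing = (101.800° + 180°) mod 360° = 281.800°.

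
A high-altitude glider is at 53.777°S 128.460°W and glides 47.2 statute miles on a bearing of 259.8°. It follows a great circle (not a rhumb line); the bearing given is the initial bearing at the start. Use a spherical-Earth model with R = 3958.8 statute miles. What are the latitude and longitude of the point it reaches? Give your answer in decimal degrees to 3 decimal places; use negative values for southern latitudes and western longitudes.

Central angle δ = d/R = 0.011923 rad.
With φ₁ = -53.777° = -0.938586 rad and θ = 259.8° = 4.534365 rad:
Applying the spherical law of cosines for sides, sin φ₂ = sin φ₁ cos δ + cos φ₁ sin δ cos θ = -0.807913, so φ₂ = -53.893°.
For the longitude increment, Δλ = atan2( sin θ sin δ cos φ₁, cos δ − sin φ₁ sin φ₂ ) = atan2(-0.006934, 0.348166) = -1.141°.
λ₂ = λ₁ + Δλ = -129.601°.

latitude -53.893°, longitude -129.601°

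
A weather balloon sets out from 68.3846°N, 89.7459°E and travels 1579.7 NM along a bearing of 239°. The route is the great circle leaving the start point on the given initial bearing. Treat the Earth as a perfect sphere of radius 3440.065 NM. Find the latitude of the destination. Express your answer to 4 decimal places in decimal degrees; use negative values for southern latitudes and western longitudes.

δ = 1579.7/3440.065 = 0.459206 rad (26.3106°).
Start latitude φ₁ = 1.193536 rad; initial bearing θ = 4.171337 rad.
Applying the spherical law of cosines for sides, sin φ₂ = sin φ₁ cos δ + cos φ₁ sin δ cos θ = 0.749273, so φ₂ = 48.5275°.
Δλ = atan2( sin θ sin δ cos φ₁ , cos δ − sin φ₁ sin φ₂ ) = atan2(-0.139956, 0.199822) = -0.610996 rad = -35.0075°.
λ₂ = λ₁ + Δλ = 54.7384°.

latitude 48.5275°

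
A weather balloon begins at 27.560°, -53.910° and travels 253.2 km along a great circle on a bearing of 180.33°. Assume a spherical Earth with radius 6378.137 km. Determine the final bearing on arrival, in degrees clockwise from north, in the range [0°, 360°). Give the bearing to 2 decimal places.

final bearing 180.32°

Central angle δ = d/R = 0.039698 rad.
With φ₁ = 27.560° = 0.481013 rad and θ = 180.33° = 3.147352 rad:
sin φ₂ = sin φ₁ cos δ + cos φ₁ sin δ cos θ = (0.462677)(0.999212) + (0.886527)(0.039688)(-0.999983) = 0.427129
φ₂ = asin(0.427129) = 0.441315 rad = 25.286°.
For the longitude increment, Δλ = atan2( sin θ sin δ cos φ₁, cos δ − sin φ₁ sin φ₂ ) = atan2(-0.000203, 0.801589) = -0.014°.
λ₂ = -53.910° + -0.014° = -53.924°.
The forward bearing on arrival equals the back-azimuth from the destination plus 180°.
Back-azimuth from P₂ (25.29°, -53.92°) to P₁ (27.56°, -53.91°), with Δλ' = λ₁ − λ₂ = 0.01°: atan2( sin Δλ' cos φ₁ , cos φ₂ sin φ₁ − sin φ₂ cos φ₁ cos Δλ' ) = 0.32°.
Final bearing = (0.32° + 180°) mod 360° = 180.32°.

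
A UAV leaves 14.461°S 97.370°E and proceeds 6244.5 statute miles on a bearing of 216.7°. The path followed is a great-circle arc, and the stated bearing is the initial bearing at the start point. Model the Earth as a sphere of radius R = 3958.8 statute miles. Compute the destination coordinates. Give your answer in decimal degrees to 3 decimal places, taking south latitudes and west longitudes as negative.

The arc subtends δ = 6244.5/3958.8 = 1.577372 rad at the centre.
Converting: φ₁ = -0.252392 rad, θ = 3.782128 rad.
Applying the spherical law of cosines for sides, sin φ₂ = sin φ₁ cos δ + cos φ₁ sin δ cos θ = -0.774715, so φ₂ = -50.779°.
Then Δλ = atan2(-0.578679, -0.200038) = -1.903618 rad, from sin θ sin δ cos φ₁ over cos δ − sin φ₁ sin φ₂.
Hence λ₂ = 97.370° + -109.069° = -11.699°.

latitude -50.779°, longitude -11.699°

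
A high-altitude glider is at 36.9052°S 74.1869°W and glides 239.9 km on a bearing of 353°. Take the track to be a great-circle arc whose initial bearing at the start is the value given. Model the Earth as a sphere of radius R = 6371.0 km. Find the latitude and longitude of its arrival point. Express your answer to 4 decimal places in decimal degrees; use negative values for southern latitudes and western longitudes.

δ = 239.9/6371 = 0.037655 rad (2.1575°).
Start latitude φ₁ = -0.644117 rad; initial bearing θ = 6.161012 rad.
Destination latitude: φ₂ = arcsin( sin φ₁ cos δ + cos φ₁ sin δ cos θ ) = arcsin(-0.570189) = -34.7634°.
For the longitude increment, Δλ = atan2( sin θ sin δ cos φ₁, cos δ − sin φ₁ sin φ₂ ) = atan2(-0.003669, 0.656897) = -0.3200°.
Hence λ₂ = -74.1869° + -0.3200° = -74.5069°.

latitude -34.7634°, longitude -74.5069°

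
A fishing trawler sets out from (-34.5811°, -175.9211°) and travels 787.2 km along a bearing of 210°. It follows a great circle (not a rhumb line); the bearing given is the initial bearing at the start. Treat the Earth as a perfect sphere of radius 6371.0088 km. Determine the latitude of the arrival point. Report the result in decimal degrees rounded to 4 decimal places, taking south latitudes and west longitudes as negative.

latitude -40.6262°

The arc subtends δ = 787.2/6371.0088 = 0.123560 rad at the centre.
Converting: φ₁ = -0.603554 rad, θ = 3.665191 rad.
sin φ₂ = sin φ₁ cos δ + cos φ₁ sin δ cos θ = (-0.567572)(0.992376) + (0.823324)(0.123246)(-0.866025) = -0.651122
φ₂ = asin(-0.651122) = -0.709061 rad = -40.6262°.
Then Δλ = atan2(-0.050735, 0.622818) = -0.081282 rad, from sin θ sin δ cos φ₁ over cos δ − sin φ₁ sin φ₂.
λ₂ = -175.9211° + -4.6571° = -180.5782°, normalized to (−180°, 180°] → 179.4218°.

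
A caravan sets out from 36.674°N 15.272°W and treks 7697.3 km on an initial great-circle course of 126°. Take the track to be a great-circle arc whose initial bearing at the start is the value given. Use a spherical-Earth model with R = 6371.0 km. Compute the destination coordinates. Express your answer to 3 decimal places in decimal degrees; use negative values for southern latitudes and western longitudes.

The arc subtends δ = 7697.3/6371 = 1.208178 rad at the centre.
Converting: φ₁ = 0.640082 rad, θ = 2.199115 rad.
sin φ₂ = sin φ₁ cos δ + cos φ₁ sin δ cos θ = (0.597261)(0.354724) + (0.802047)(0.934971)(-0.587785) = -0.228912
φ₂ = asin(-0.228912) = -0.230960 rad = -13.233°.
Then Δλ = atan2(0.606674, 0.491444) = 0.889950 rad, from sin θ sin δ cos φ₁ over cos δ − sin φ₁ sin φ₂.
λ₂ = λ₁ + Δλ = 35.718°.

latitude -13.233°, longitude 35.718°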